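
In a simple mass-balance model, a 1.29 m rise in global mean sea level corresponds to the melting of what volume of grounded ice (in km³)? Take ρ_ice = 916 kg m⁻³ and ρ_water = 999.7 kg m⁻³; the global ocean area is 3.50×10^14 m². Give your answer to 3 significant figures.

≈ 4.93×10^5 km³

Required water volume = Δh × A = 1.29 m × 3.50×10^14 m² = 4.515×10^14 m³ = 4.515×10^5 km³.
Ice volume = water volume × ρ_w/ρ_ice = 4.515×10^5 × 999.7/916 = 4.93×10^5 km³.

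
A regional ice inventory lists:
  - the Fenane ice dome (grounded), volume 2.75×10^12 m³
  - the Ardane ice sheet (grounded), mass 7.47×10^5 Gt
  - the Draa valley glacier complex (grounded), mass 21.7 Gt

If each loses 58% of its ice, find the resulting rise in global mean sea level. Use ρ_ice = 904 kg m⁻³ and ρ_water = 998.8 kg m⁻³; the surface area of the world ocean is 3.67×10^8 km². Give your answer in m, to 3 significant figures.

≈ 1.19 m

Fenane: 0.58 × 2.75×10^12 m³ × (904/998.8) = 1.444×10^12 m³ of water.
Ardane: 0.58 × 7.47×10^5 Gt = 4.333×10^17 kg; dividing by ρ_w = 998.8 kg m⁻³ gives 4.338×10^14 m³ of water.
Draa: 0.58 × 21.7 Gt = 1.259×10^13 kg; dividing by ρ_w = 998.8 kg m⁻³ gives 1.260×10^10 m³ of water.
Total added water ≈ 4.352×10^14 m³ over 3.67×10^14 m² → Δh = 1.19 m.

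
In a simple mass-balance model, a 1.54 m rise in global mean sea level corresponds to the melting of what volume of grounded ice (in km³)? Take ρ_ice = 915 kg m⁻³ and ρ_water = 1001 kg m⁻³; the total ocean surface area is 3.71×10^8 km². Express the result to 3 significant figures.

≈ 6.25×10^5 km³

Required water volume = Δh × A = 1.54 m × 3.71×10^14 m² = 5.713×10^14 m³ = 5.713×10^5 km³.
Ice volume = water volume × ρ_w/ρ_ice = 5.713×10^5 × 1001/915 = 6.25×10^5 km³.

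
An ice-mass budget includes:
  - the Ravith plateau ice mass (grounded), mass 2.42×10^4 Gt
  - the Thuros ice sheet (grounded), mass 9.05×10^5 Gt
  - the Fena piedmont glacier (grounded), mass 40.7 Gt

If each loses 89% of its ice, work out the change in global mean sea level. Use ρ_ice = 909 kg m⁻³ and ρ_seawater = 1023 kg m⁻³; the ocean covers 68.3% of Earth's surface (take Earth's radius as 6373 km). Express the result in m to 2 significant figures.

Ravith: 0.89 × 2.42×10^4 Gt = 2.154×10^16 kg; dividing by ρ_w = 1023 kg m⁻³ gives 2.105×10^13 m³ of water.
Thuros: 0.89 × 9.05×10^5 Gt = 8.055×10^17 kg; dividing by ρ_w = 1023 kg m⁻³ gives 7.873×10^14 m³ of water.
Fena: 0.89 × 40.7 Gt = 3.622×10^13 kg; dividing by ρ_w = 1023 kg m⁻³ gives 3.541×10^10 m³ of water.
Total added water ≈ 8.084×10^14 m³ over 3.49×10^14 m² → Δh = 2.32 m.

≈ 2.3 m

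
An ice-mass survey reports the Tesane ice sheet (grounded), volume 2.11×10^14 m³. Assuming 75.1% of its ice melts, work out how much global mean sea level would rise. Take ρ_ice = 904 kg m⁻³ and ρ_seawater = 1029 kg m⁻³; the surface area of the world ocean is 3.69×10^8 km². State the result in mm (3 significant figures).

Tesane: 0.751 × 2.11×10^14 m³ × (904/1029) = 1.392×10^14 m³ of water.
Spread over 3.69×10^14 m² of ocean, Δh = 1.392×10^14 / 3.69×10^14 = 0.377 m = 377 mm.

≈ 377 mm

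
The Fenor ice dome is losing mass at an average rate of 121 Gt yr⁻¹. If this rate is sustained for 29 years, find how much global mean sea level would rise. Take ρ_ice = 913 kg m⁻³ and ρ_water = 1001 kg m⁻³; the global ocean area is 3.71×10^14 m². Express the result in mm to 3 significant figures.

≈ 9.45 mm

Total mass lost = 121 Gt/yr × 29 yr = 3509 Gt = 3.509×10^15 kg.
ρ_w = 1001 kg m⁻³, so water volume = 3.509×10^15 / 1001 = 3.505×10^12 m³.
Δh = 3.505×10^12 / 3.71×10^14 = 9.45×10^-3 m = 9.45 mm.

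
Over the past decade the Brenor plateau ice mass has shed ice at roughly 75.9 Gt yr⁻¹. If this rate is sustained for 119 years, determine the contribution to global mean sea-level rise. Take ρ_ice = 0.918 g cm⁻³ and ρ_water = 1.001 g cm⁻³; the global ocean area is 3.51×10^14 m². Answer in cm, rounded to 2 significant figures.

≈ 2.6 cm

Total mass lost = 75.9 Gt/yr × 119 yr = 9032 Gt = 9.032×10^15 kg.
ρ_w = 1.001 g cm⁻³ = 1001 kg m⁻³, so water volume = 9.032×10^15 / 1001 = 9.023×10^12 m³.
Δh = 9.023×10^12 / 3.51×10^14 = 0.0257 m = 2.6 cm.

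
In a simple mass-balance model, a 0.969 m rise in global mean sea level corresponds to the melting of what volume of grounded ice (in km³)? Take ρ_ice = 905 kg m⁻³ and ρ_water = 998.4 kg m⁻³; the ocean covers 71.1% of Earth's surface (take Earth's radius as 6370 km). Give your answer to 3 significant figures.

Required water volume = Δh × A = 0.969 m × 3.63×10^14 m² = 3.513×10^14 m³ = 3.513×10^5 km³.
Ice volume = water volume × ρ_w/ρ_ice = 3.513×10^5 × 998.4/905 = 3.88×10^5 km³.

≈ 3.88×10^5 km³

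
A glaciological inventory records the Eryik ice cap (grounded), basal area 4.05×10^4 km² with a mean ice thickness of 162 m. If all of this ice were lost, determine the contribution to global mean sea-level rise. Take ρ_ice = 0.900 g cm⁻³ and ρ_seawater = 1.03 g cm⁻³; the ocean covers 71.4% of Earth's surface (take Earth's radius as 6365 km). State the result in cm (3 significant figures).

Eryik: ice volume = 4.05×10^4 km² × 162 m = 6561 km³; 6561 × (900/1030) = 5733 km³ of water.
Spread over 3.64×10^14 m² of ocean, Δh = 5.733×10^12 / 3.64×10^14 = 0.0158 m = 1.58 cm.

≈ 1.58 cm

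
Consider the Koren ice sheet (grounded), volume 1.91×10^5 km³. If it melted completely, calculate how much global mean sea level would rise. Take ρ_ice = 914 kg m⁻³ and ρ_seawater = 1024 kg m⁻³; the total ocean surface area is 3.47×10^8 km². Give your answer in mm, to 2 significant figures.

Koren: 1.91×10^5 km³ × (914/1024) = 1.705×10^5 km³ of water.
Spread over 3.47×10^14 m² of ocean, Δh = 1.705×10^14 / 3.47×10^14 = 0.491 m = 490 mm.

≈ 490 mm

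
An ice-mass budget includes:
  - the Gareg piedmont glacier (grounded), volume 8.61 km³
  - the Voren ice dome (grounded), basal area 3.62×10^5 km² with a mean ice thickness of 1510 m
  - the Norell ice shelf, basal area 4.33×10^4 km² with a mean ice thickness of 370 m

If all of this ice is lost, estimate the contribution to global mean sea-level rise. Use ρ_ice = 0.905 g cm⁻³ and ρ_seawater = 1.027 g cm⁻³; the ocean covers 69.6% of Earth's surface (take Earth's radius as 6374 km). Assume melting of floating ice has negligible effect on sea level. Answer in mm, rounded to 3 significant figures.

≈ 1360 mm

Gareg: 8.61 km³ × (905/1027) = 7.587 km³ of water.
Voren: ice volume = 3.62×10^5 km² × 1510 m = 5.466×10^5 km³; 5.466×10^5 × (905/1027) = 4.817×10^5 km³ of water.
The Norell ice shelf is floating and already displaces its own weight of water, so its melt adds essentially nothing to sea level.
Total added water ≈ 4.817×10^14 m³ over 3.55×10^14 m² → Δh = 1.36 m = 1360 mm.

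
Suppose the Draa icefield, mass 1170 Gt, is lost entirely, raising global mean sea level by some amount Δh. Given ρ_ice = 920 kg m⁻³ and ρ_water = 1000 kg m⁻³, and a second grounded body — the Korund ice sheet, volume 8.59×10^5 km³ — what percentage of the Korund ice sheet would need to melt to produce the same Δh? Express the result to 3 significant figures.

≈ 0.148 %

Equal sea-level rise means equal mass of meltwater, i.e. equal mass of ice lost.
Ice mass of Draa: 1.170×10^15 kg; ice mass of Korund: 7.903×10^17 kg.
Fraction required = 1.170×10^15 / 7.903×10^17 = 1.48×10^-3 → 0.148 %.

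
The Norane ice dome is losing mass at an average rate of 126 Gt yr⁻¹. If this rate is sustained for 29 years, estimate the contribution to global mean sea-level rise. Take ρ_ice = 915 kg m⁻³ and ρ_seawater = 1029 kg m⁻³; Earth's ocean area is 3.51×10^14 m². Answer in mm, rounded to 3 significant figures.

Total mass lost = 126 Gt/yr × 29 yr = 3654 Gt = 3.654×10^15 kg.
ρ_w = 1029 kg m⁻³, so water volume = 3.654×10^15 / 1029 = 3.551×10^12 m³.
Δh = 3.551×10^12 / 3.51×10^14 = 0.0101 m = 10.1 mm.

≈ 10.1 mm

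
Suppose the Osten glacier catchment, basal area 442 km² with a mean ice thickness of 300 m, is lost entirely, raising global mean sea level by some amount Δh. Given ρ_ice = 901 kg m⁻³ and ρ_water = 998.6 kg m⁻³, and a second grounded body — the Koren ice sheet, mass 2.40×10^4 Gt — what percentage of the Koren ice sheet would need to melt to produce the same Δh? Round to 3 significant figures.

Equal sea-level rise means equal mass of meltwater, i.e. equal mass of ice lost.
Ice mass of Osten: 1.195×10^14 kg; ice mass of Koren: 2.400×10^16 kg.
Fraction required = 1.195×10^14 / 2.400×10^16 = 4.98×10^-3 → 0.498 %.

≈ 0.498 %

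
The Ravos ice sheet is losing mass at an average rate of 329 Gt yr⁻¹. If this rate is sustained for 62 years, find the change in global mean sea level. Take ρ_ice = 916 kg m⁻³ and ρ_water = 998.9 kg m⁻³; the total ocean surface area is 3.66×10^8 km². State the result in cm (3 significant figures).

Total mass lost = 329 Gt/yr × 62 yr = 2.040×10^4 Gt = 2.040×10^16 kg.
ρ_w = 998.9 kg m⁻³, so water volume = 2.040×10^16 / 998.9 = 2.042×10^13 m³.
Δh = 2.042×10^13 / 3.66×10^14 = 0.0558 m = 5.58 cm.

≈ 5.58 cm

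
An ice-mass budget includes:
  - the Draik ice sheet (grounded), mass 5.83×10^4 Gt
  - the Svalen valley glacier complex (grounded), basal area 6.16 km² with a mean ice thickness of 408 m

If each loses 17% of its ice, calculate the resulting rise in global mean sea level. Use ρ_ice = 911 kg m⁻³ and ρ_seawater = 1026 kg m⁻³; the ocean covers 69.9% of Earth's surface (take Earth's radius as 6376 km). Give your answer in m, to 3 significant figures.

≈ 0.0271 m

Draik: 0.17 × 5.83×10^4 Gt = 9.911×10^15 kg; dividing by ρ_w = 1026 kg m⁻³ gives 9.660×10^12 m³ of water.
Svalen: ice volume = 6.16 km² × 408 m = 2.513 km³; 0.17 × 2.513 × (911/1026) = 0.3794 km³ of water.
Total added water ≈ 9.660×10^12 m³ over 3.57×10^14 m² → Δh = 0.0271 m.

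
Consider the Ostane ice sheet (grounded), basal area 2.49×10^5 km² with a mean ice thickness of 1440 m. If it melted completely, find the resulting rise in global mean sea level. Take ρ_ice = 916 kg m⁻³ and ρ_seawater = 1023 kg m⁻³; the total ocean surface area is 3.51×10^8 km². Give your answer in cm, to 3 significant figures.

≈ 91.5 cm

Ostane: ice volume = 2.49×10^5 km² × 1440 m = 3.586×10^5 km³; 3.586×10^5 × (916/1023) = 3.211×10^5 km³ of water.
Spread over 3.51×10^14 m² of ocean, Δh = 3.211×10^14 / 3.51×10^14 = 0.915 m = 91.5 cm.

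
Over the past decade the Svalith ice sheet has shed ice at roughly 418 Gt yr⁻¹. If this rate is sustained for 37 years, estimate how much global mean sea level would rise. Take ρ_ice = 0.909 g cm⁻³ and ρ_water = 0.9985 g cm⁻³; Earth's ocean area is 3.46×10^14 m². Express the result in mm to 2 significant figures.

Total mass lost = 418 Gt/yr × 37 yr = 1.547×10^4 Gt = 1.547×10^16 kg.
ρ_w = 0.9985 g cm⁻³ = 998.5 kg m⁻³, so water volume = 1.547×10^16 / 998.5 = 1.549×10^13 m³.
Δh = 1.549×10^13 / 3.46×10^14 = 0.0448 m = 45 mm.

≈ 45 mm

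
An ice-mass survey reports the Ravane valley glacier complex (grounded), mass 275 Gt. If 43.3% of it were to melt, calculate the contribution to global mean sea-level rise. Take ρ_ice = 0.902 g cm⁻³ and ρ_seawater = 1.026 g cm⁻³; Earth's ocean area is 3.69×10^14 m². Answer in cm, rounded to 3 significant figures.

Ravane: 0.433 × 275 Gt = 1.191×10^14 kg; dividing by ρ_w = 1.026 g cm⁻³ = 1026 kg m⁻³ gives 1.161×10^11 m³ of water.
Spread over 3.69×10^14 m² of ocean, Δh = 1.161×10^11 / 3.69×10^14 = 3.15×10^-4 m = 0.0315 cm.

≈ 0.0315 cm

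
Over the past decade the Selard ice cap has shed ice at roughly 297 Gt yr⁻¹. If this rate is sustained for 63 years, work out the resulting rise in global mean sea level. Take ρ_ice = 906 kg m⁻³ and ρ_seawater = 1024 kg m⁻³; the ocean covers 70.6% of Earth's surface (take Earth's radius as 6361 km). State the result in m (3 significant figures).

≈ 0.0509 m

Total mass lost = 297 Gt/yr × 63 yr = 1.871×10^4 Gt = 1.871×10^16 kg.
ρ_w = 1024 kg m⁻³, so water volume = 1.871×10^16 / 1024 = 1.827×10^13 m³.
Δh = 1.827×10^13 / 3.59×10^14 = 0.0509 m.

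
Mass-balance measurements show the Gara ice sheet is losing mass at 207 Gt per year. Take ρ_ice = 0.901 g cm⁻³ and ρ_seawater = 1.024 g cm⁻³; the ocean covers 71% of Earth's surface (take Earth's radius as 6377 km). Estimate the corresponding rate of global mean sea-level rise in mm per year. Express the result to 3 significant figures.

ρ_w = 1.024 g cm⁻³ = 1024 kg m⁻³. Annual water volume added = 207 Gt / ρ_w = 2.070×10^14 kg / 1024 kg m⁻³ = 2.021×10^11 m³.
Δh per year = 2.021×10^11 / 3.63×10^14 = 5.57×10^-4 m = 0.557 mm.

≈ 0.557 mm/yr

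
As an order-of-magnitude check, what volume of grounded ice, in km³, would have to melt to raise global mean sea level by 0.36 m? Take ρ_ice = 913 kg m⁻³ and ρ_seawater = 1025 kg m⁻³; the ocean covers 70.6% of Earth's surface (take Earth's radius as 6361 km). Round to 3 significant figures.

Required water volume = Δh × A = 0.36 m × 3.59×10^14 m² = 1.292×10^14 m³ = 1.292×10^5 km³.
Ice volume = water volume × ρ_w/ρ_ice = 1.292×10^5 × 1025/913 = 1.45×10^5 km³.

≈ 1.45×10^5 km³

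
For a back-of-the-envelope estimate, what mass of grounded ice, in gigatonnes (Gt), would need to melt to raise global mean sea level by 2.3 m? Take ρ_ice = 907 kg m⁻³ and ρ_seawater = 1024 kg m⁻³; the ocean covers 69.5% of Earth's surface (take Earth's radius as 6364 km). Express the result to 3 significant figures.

≈ 8.33×10^5 Gt

Required water volume = Δh × A = 2.3 m × 3.54×10^14 m² = 8.135×10^14 m³.
ρ_w = 1024 kg m⁻³, so the mass of water = 8.135×10^14 m³ × 1024 kg m⁻³ = 8.331×10^17 kg = 8.33×10^5 Gt (and the same mass of ice, by conservation).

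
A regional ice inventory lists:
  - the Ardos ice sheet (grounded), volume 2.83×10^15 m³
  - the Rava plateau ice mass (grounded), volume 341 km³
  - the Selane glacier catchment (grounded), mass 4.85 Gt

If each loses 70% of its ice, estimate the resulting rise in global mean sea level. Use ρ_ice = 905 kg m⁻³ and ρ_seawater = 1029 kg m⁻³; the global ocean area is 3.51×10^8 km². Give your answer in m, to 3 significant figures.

≈ 4.96 m

Ardos: 0.7 × 2.83×10^15 m³ × (905/1029) = 1.742×10^15 m³ of water.
Rava: 0.7 × 341 km³ × (905/1029) = 209.9 km³ of water.
Selane: 0.7 × 4.85 Gt = 3.395×10^12 kg; dividing by ρ_w = 1029 kg m⁻³ gives 3.299×10^9 m³ of water.
Total added water ≈ 1.742×10^15 m³ over 3.51×10^14 m² → Δh = 4.96 m.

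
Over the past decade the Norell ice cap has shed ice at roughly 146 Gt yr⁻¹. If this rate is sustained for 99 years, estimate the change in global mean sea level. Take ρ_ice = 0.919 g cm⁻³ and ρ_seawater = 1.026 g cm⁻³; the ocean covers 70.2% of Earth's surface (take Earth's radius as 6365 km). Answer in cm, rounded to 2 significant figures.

≈ 3.9 cm

Total mass lost = 146 Gt/yr × 99 yr = 1.445×10^4 Gt = 1.445×10^16 kg.
ρ_w = 1.026 g cm⁻³ = 1026 kg m⁻³, so water volume = 1.445×10^16 / 1026 = 1.409×10^13 m³.
Δh = 1.409×10^13 / 3.57×10^14 = 0.0394 m = 3.9 cm.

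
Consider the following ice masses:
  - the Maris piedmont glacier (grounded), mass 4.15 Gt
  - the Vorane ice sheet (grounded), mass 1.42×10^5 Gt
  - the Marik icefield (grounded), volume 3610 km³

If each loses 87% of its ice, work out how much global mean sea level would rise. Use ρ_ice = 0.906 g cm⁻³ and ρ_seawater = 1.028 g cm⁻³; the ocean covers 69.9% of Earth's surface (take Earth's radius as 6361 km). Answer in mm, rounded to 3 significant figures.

≈ 346 mm

Maris: 0.87 × 4.15 Gt = 3.611×10^12 kg; dividing by ρ_w = 1.028 g cm⁻³ = 1028 kg m⁻³ gives 3.512×10^9 m³ of water.
Vorane: 0.87 × 1.42×10^5 Gt = 1.235×10^17 kg; dividing by ρ_w = 1028 kg m⁻³ gives 1.202×10^14 m³ of water.
Marik: 0.87 × 3610 km³ × (906/1028) = 2768 km³ of water.
Total added water ≈ 1.229×10^14 m³ over 3.55×10^14 m² → Δh = 0.346 m = 346 mm.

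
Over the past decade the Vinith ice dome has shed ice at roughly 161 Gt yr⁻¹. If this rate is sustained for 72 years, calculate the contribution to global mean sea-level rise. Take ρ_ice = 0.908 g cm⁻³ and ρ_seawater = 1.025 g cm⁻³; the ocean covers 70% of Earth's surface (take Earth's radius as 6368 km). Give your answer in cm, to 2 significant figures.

Total mass lost = 161 Gt/yr × 72 yr = 1.159×10^4 Gt = 1.159×10^16 kg.
ρ_w = 1.025 g cm⁻³ = 1025 kg m⁻³, so water volume = 1.159×10^16 / 1025 = 1.131×10^13 m³.
Δh = 1.131×10^13 / 3.57×10^14 = 0.0317 m = 3.2 cm.

≈ 3.2 cm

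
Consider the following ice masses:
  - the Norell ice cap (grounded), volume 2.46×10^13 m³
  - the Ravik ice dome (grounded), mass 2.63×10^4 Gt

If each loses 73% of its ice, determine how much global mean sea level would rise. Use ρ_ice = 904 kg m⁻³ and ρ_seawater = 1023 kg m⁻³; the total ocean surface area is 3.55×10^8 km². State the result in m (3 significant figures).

≈ 0.0976 m

Norell: 0.73 × 2.46×10^13 m³ × (904/1023) = 1.587×10^13 m³ of water.
Ravik: 0.73 × 2.63×10^4 Gt = 1.920×10^16 kg; dividing by ρ_w = 1023 kg m⁻³ gives 1.877×10^13 m³ of water.
Total added water ≈ 3.464×10^13 m³ over 3.55×10^14 m² → Δh = 0.0976 m.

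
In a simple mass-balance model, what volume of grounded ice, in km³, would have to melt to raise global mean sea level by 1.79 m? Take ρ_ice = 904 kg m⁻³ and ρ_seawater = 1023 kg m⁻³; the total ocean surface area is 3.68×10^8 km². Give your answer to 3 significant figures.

≈ 7.45×10^5 km³

Required water volume = Δh × A = 1.79 m × 3.68×10^14 m² = 6.587×10^14 m³ = 6.587×10^5 km³.
Ice volume = water volume × ρ_w/ρ_ice = 6.587×10^5 × 1023/904 = 7.45×10^5 km³.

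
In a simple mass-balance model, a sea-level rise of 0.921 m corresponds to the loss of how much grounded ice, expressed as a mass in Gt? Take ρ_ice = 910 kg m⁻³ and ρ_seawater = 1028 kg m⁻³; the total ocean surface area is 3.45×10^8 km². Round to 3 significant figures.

≈ 3.27×10^5 Gt

Required water volume = Δh × A = 0.921 m × 3.45×10^14 m² = 3.177×10^14 m³.
ρ_w = 1028 kg m⁻³, so the mass of water = 3.177×10^14 m³ × 1028 kg m⁻³ = 3.266×10^17 kg = 3.27×10^5 Gt (and the same mass of ice, by conservation).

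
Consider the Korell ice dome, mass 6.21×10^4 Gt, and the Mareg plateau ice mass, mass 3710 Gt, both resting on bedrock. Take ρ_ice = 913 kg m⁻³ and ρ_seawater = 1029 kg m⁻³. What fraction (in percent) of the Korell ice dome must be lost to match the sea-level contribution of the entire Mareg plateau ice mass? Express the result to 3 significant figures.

Equal sea-level rise means equal mass of meltwater, i.e. equal mass of ice lost.
Ice mass of Mareg: 3.710×10^15 kg; ice mass of Korell: 6.210×10^16 kg.
Fraction required = 3.710×10^15 / 6.210×10^16 = 0.0597 → 5.97 %.

≈ 5.97 %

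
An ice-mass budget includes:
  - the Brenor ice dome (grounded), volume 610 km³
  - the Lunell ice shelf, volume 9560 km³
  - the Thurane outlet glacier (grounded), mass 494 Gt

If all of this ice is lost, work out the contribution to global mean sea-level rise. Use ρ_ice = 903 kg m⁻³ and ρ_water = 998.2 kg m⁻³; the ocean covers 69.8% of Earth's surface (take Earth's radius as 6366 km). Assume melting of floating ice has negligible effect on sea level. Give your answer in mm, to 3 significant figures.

≈ 2.94 mm

Brenor: 610 km³ × (903/998.2) = 551.8 km³ of water.
The Lunell ice shelf is floating and already displaces its own weight of water, so its melt adds essentially nothing to sea level.
Thurane: 494 Gt = 4.940×10^14 kg; dividing by ρ_w = 998.2 kg m⁻³ gives 4.949×10^11 m³ of water.
Total added water ≈ 1.047×10^12 m³ over 3.55×10^14 m² → Δh = 2.94×10^-3 m = 2.94 mm.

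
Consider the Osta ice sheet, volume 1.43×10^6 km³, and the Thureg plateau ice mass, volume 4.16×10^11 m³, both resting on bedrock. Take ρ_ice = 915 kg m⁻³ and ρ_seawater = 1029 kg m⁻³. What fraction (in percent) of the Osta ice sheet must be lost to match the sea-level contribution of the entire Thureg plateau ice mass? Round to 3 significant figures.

Equal sea-level rise means equal mass of meltwater, i.e. equal mass of ice lost.
Ice mass of Thureg: 3.806×10^14 kg; ice mass of Osta: 1.308×10^18 kg.
Fraction required = 3.806×10^14 / 1.308×10^18 = 2.91×10^-4 → 0.0291 %.

≈ 0.0291 %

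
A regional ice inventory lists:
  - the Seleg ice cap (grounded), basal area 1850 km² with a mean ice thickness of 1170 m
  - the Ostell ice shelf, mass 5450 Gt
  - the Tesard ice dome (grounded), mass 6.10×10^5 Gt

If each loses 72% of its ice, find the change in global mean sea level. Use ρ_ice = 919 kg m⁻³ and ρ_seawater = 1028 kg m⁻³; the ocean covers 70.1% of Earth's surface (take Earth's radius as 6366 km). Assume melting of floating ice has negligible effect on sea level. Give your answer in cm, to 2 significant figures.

≈ 120 cm

Seleg: ice volume = 1850 km² × 1170 m = 2164 km³; 0.72 × 2164 × (919/1028) = 1393 km³ of water.
The Ostell ice shelf is floating and already displaces its own weight of water, so its melt adds essentially nothing to sea level.
Tesard: 0.72 × 6.10×10^5 Gt = 4.392×10^17 kg; dividing by ρ_w = 1028 kg m⁻³ gives 4.272×10^14 m³ of water.
Total added water ≈ 4.286×10^14 m³ over 3.57×10^14 m² → Δh = 1.20 m = 120 cm.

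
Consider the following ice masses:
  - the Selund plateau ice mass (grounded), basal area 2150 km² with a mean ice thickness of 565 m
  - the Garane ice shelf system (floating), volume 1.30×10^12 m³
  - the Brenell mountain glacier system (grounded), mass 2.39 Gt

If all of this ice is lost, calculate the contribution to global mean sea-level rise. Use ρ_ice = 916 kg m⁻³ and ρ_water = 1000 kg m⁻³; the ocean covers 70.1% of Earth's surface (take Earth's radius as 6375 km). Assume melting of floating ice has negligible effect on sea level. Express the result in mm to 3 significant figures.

≈ 3.11 mm

Selund: ice volume = 2150 km² × 565 m = 1215 km³; 1215 × (916/1000) = 1113 km³ of water.
The Garane ice shelf system is floating and already displaces its own weight of water, so its melt adds essentially nothing to sea level.
Brenell: 2.39 Gt = 2.390×10^12 kg; dividing by ρ_w = 1000 kg m⁻³ gives 2.390×10^9 m³ of water.
Total added water ≈ 1.115×10^12 m³ over 3.58×10^14 m² → Δh = 3.11×10^-3 m = 3.11 mm.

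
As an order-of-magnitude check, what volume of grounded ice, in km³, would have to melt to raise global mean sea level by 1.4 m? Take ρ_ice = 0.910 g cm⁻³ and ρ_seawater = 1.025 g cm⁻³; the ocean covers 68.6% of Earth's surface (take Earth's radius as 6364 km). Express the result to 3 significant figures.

Required water volume = Δh × A = 1.4 m × 3.49×10^14 m² = 4.888×10^14 m³ = 4.888×10^5 km³.
Ice volume = water volume × ρ_w/ρ_ice = 4.888×10^5 × 1025/910 = 5.51×10^5 km³.

≈ 5.51×10^5 km³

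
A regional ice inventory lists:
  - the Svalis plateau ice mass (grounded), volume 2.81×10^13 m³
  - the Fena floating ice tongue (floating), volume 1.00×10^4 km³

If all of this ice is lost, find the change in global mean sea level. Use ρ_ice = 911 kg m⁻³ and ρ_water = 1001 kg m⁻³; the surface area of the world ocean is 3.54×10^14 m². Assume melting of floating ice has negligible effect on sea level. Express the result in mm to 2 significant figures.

Svalis: 2.81×10^13 m³ × (911/1001) = 2.557×10^13 m³ of water.
The Fena floating ice tongue is floating and already displaces its own weight of water, so its melt adds essentially nothing to sea level.
Total added water ≈ 2.557×10^13 m³ over 3.54×10^14 m² → Δh = 0.0722 m = 72 mm.

≈ 72 mm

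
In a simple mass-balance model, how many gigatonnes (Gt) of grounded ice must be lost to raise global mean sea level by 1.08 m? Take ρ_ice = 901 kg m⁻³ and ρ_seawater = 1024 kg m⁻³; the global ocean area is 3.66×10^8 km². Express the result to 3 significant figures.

Required water volume = Δh × A = 1.08 m × 3.66×10^14 m² = 3.953×10^14 m³.
ρ_w = 1024 kg m⁻³, so the mass of water = 3.953×10^14 m³ × 1024 kg m⁻³ = 4.048×10^17 kg = 4.05×10^5 Gt (and the same mass of ice, by conservation).

≈ 4.05×10^5 Gt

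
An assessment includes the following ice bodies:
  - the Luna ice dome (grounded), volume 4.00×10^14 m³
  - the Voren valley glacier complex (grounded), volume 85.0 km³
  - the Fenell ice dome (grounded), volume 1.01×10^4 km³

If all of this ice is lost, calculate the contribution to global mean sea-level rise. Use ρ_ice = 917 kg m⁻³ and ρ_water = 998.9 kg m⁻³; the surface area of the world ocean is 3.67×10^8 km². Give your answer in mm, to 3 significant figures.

Luna: 4.00×10^14 m³ × (917/998.9) = 3.672×10^14 m³ of water.
Voren: 85.0 km³ × (917/998.9) = 78.03 km³ of water.
Fenell: 1.01×10^4 km³ × (917/998.9) = 9272 km³ of water.
Total added water ≈ 3.766×10^14 m³ over 3.67×10^14 m² → Δh = 1.03 m = 1030 mm.

≈ 1030 mm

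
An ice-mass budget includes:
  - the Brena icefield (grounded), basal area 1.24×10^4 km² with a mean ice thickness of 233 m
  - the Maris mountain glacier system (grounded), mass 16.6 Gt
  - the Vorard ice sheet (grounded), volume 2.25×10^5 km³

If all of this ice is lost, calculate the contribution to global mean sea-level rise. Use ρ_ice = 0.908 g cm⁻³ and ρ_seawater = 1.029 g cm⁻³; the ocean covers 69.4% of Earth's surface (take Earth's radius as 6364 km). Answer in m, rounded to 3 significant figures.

≈ 0.569 m

Brena: ice volume = 1.24×10^4 km² × 233 m = 2889 km³; 2889 × (908/1029) = 2549 km³ of water.
Maris: 16.6 Gt = 1.660×10^13 kg; dividing by ρ_w = 1.029 g cm⁻³ = 1029 kg m⁻³ gives 1.613×10^10 m³ of water.
Vorard: 2.25×10^5 km³ × (908/1029) = 1.985×10^5 km³ of water.
Total added water ≈ 2.011×10^14 m³ over 3.53×10^14 m² → Δh = 0.569 m.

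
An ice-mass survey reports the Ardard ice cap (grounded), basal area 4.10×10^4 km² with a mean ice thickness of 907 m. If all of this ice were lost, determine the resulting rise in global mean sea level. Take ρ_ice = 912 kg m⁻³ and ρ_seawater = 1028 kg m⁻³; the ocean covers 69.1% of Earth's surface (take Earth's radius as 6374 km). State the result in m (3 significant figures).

Ardard: ice volume = 4.10×10^4 km² × 907 m = 3.719×10^4 km³; 3.719×10^4 × (912/1028) = 3.299×10^4 km³ of water.
Spread over 3.53×10^14 m² of ocean, Δh = 3.299×10^13 / 3.53×10^14 = 0.0935 m.

≈ 0.0935 m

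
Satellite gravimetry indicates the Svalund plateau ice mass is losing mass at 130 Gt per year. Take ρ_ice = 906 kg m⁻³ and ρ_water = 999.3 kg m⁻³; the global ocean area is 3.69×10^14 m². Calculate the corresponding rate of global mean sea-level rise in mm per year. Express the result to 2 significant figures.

ρ_w = 999.3 kg m⁻³. Annual water volume added = 130 Gt / ρ_w = 1.300×10^14 kg / 999.3 kg m⁻³ = 1.301×10^11 m³.
Δh per year = 1.301×10^11 / 3.69×10^14 = 3.53×10^-4 m = 0.35 mm.

≈ 0.35 mm/yr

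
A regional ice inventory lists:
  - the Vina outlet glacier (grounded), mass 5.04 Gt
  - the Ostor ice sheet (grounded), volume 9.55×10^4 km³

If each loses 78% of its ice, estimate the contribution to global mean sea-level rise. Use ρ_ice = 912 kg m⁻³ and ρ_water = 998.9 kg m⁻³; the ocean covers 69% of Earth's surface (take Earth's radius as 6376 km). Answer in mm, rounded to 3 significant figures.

≈ 193 mm

Vina: 0.78 × 5.04 Gt = 3.931×10^12 kg; dividing by ρ_w = 998.9 kg m⁻³ gives 3.936×10^9 m³ of water.
Ostor: 0.78 × 9.55×10^4 km³ × (912/998.9) = 6.801×10^4 km³ of water.
Total added water ≈ 6.801×10^13 m³ over 3.52×10^14 m² → Δh = 0.193 m = 193 mm.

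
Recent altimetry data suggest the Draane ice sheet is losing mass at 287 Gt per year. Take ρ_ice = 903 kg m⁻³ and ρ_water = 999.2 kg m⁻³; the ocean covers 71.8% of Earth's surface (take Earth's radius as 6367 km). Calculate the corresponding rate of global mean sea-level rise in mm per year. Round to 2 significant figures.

≈ 0.79 mm/yr

ρ_w = 999.2 kg m⁻³. Annual water volume added = 287 Gt / ρ_w = 2.870×10^14 kg / 999.2 kg m⁻³ = 2.872×10^11 m³.
Δh per year = 2.872×10^11 / 3.66×10^14 = 7.85×10^-4 m = 0.79 mm.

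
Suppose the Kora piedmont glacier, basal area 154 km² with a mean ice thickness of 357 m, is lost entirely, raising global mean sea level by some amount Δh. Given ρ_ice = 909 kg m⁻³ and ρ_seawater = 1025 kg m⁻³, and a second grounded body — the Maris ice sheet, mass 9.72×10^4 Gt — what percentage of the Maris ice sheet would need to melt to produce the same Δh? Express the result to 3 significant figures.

Equal sea-level rise means equal mass of meltwater, i.e. equal mass of ice lost.
Ice mass of Kora: 4.998×10^13 kg; ice mass of Maris: 9.720×10^16 kg.
Fraction required = 4.998×10^13 / 9.720×10^16 = 5.14×10^-4 → 0.0514 %.

≈ 0.0514 %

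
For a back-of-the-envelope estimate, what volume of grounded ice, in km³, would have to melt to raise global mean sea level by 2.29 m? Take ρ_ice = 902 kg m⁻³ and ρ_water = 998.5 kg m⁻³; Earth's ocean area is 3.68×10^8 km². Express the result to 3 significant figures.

≈ 9.33×10^5 km³

Required water volume = Δh × A = 2.29 m × 3.68×10^14 m² = 8.427×10^14 m³ = 8.427×10^5 km³.
Ice volume = water volume × ρ_w/ρ_ice = 8.427×10^5 × 998.5/902 = 9.33×10^5 km³.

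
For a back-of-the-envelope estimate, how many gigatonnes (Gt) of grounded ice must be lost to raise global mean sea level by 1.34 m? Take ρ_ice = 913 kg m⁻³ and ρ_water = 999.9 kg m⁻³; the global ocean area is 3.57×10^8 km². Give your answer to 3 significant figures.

≈ 4.78×10^5 Gt

Required water volume = Δh × A = 1.34 m × 3.57×10^14 m² = 4.784×10^14 m³.
ρ_w = 999.9 kg m⁻³, so the mass of water = 4.784×10^14 m³ × 999.9 kg m⁻³ = 4.783×10^17 kg = 4.78×10^5 Gt (and the same mass of ice, by conservation).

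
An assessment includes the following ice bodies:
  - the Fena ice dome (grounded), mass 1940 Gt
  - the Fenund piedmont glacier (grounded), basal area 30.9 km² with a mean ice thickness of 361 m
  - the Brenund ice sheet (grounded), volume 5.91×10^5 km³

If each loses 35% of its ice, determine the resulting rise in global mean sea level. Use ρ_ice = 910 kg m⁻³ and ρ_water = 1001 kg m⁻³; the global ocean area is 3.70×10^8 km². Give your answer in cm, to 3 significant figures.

≈ 51.0 cm

Fena: 0.35 × 1940 Gt = 6.790×10^14 kg; dividing by ρ_w = 1001 kg m⁻³ gives 6.783×10^11 m³ of water.
Fenund: ice volume = 30.9 km² × 361 m = 11.15 km³; 0.35 × 11.15 × (910/1001) = 3.549 km³ of water.
Brenund: 0.35 × 5.91×10^5 km³ × (910/1001) = 1.880×10^5 km³ of water.
Total added water ≈ 1.887×10^14 m³ over 3.70×10^14 m² → Δh = 0.510 m = 51.0 cm.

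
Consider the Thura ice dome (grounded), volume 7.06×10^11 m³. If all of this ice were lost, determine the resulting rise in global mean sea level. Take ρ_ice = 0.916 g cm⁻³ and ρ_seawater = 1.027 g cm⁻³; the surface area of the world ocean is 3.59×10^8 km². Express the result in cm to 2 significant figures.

≈ 0.18 cm

Thura: 7.06×10^11 m³ × (916/1027) = 6.297×10^11 m³ of water.
Spread over 3.59×10^14 m² of ocean, Δh = 6.297×10^11 / 3.59×10^14 = 1.75×10^-3 m = 0.18 cm.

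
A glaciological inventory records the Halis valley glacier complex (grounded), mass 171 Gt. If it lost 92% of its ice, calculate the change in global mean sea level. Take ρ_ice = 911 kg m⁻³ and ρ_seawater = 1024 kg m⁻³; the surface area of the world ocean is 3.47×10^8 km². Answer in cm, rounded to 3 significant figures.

≈ 0.0443 cm

Halis: 0.92 × 171 Gt = 1.573×10^14 kg; dividing by ρ_w = 1024 kg m⁻³ gives 1.536×10^11 m³ of water.
Spread over 3.47×10^14 m² of ocean, Δh = 1.536×10^11 / 3.47×10^14 = 4.43×10^-4 m = 0.0443 cm.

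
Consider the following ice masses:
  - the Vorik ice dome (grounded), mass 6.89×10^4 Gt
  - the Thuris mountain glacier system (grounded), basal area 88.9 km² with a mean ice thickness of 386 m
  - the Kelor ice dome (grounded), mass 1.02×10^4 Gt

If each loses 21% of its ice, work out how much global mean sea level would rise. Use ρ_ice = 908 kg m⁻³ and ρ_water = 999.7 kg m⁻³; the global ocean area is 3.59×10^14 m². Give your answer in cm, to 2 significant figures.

Vorik: 0.21 × 6.89×10^4 Gt = 1.447×10^16 kg; dividing by ρ_w = 999.7 kg m⁻³ gives 1.447×10^13 m³ of water.
Thuris: ice volume = 88.9 km² × 386 m = 34.32 km³; 0.21 × 34.32 × (908/999.7) = 6.545 km³ of water.
Kelor: 0.21 × 1.02×10^4 Gt = 2.142×10^15 kg; dividing by ρ_w = 999.7 kg m⁻³ gives 2.143×10^12 m³ of water.
Total added water ≈ 1.662×10^13 m³ over 3.59×10^14 m² → Δh = 0.0463 m = 4.6 cm.

≈ 4.6 cm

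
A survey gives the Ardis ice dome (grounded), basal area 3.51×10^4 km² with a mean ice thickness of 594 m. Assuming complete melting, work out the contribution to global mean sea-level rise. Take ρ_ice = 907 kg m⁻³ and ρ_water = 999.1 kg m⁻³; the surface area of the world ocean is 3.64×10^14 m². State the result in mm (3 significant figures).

≈ 52.0 mm

Ardis: ice volume = 3.51×10^4 km² × 594 m = 2.085×10^4 km³; 2.085×10^4 × (907/999.1) = 1.893×10^4 km³ of water.
Spread over 3.64×10^14 m² of ocean, Δh = 1.893×10^13 / 3.64×10^14 = 0.0520 m = 52.0 mm.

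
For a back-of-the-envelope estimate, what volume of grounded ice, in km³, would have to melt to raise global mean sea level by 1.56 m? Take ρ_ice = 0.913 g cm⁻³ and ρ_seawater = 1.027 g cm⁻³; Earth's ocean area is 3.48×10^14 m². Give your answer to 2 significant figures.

Required water volume = Δh × A = 1.56 m × 3.48×10^14 m² = 5.429×10^14 m³ = 5.429×10^5 km³.
Ice volume = water volume × ρ_w/ρ_ice = 5.429×10^5 × 1027/913 = 6.1×10^5 km³.

≈ 6.1×10^5 km³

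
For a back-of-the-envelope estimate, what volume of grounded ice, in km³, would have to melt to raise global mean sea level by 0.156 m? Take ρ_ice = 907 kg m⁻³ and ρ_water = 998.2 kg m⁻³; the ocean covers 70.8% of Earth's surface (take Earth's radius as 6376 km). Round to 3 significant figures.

≈ 6.21×10^4 km³

Required water volume = Δh × A = 0.156 m × 3.62×10^14 m² = 5.642×10^13 m³ = 5.642×10^4 km³.
Ice volume = water volume × ρ_w/ρ_ice = 5.642×10^4 × 998.2/907 = 6.21×10^4 km³.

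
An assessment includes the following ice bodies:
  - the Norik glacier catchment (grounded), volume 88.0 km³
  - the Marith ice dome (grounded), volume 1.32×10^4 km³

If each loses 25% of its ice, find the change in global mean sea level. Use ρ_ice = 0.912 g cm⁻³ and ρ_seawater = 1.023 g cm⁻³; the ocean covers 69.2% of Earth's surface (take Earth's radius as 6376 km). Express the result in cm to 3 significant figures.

≈ 0.838 cm

Norik: 0.25 × 88.0 km³ × (912/1023) = 19.61 km³ of water.
Marith: 0.25 × 1.32×10^4 km³ × (912/1023) = 2942 km³ of water.
Total added water ≈ 2.962×10^12 m³ over 3.54×10^14 m² → Δh = 8.38×10^-3 m = 0.838 cm.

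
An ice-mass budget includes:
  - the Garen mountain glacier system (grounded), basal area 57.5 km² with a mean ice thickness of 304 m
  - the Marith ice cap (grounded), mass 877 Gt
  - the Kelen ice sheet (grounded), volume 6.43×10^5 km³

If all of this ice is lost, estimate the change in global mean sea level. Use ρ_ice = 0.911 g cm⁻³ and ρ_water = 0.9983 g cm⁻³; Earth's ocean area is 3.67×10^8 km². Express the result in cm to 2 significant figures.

≈ 160 cm

Garen: ice volume = 57.5 km² × 304 m = 17.48 km³; 17.48 × (911/998.3) = 15.95 km³ of water.
Marith: 877 Gt = 8.770×10^14 kg; dividing by ρ_w = 0.9983 g cm⁻³ = 998.3 kg m⁻³ gives 8.785×10^11 m³ of water.
Kelen: 6.43×10^5 km³ × (911/998.3) = 5.868×10^5 km³ of water.
Total added water ≈ 5.877×10^14 m³ over 3.67×10^14 m² → Δh = 1.60 m = 160 cm.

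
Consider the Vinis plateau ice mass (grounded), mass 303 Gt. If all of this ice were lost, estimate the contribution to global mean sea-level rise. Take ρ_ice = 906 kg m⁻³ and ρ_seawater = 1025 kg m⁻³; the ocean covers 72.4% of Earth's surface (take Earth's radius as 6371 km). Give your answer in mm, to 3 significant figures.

≈ 0.800 mm

Vinis: 303 Gt = 3.030×10^14 kg; dividing by ρ_w = 1025 kg m⁻³ gives 2.956×10^11 m³ of water.
Spread over 3.69×10^14 m² of ocean, Δh = 2.956×10^11 / 3.69×10^14 = 8.00×10^-4 m = 0.800 mm.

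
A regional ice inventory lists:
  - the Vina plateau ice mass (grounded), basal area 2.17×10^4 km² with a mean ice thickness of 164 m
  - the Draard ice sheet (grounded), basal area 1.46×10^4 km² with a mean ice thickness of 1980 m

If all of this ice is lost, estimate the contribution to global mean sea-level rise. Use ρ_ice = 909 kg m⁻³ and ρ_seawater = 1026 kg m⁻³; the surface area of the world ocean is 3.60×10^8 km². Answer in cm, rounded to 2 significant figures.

Vina: ice volume = 2.17×10^4 km² × 164 m = 3559 km³; 3559 × (909/1026) = 3153 km³ of water.
Draard: ice volume = 1.46×10^4 km² × 1980 m = 2.891×10^4 km³; 2.891×10^4 × (909/1026) = 2.561×10^4 km³ of water.
Total added water ≈ 2.876×10^13 m³ over 3.60×10^14 m² → Δh = 0.0799 m = 8.0 cm.

≈ 8.0 cm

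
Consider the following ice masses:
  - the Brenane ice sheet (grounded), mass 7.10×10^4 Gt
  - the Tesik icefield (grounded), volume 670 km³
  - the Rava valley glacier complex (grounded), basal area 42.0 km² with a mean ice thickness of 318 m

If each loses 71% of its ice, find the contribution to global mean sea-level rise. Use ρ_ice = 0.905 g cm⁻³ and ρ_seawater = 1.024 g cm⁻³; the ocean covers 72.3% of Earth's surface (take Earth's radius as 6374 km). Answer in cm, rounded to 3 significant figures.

Brenane: 0.71 × 7.10×10^4 Gt = 5.041×10^16 kg; dividing by ρ_w = 1.024 g cm⁻³ = 1024 kg m⁻³ gives 4.923×10^13 m³ of water.
Tesik: 0.71 × 670 km³ × (905/1024) = 420.4 km³ of water.
Rava: ice volume = 42.0 km² × 318 m = 13.36 km³; 0.71 × 13.36 × (905/1024) = 8.381 km³ of water.
Total added water ≈ 4.966×10^13 m³ over 3.69×10^14 m² → Δh = 0.135 m = 13.5 cm.

≈ 13.5 cm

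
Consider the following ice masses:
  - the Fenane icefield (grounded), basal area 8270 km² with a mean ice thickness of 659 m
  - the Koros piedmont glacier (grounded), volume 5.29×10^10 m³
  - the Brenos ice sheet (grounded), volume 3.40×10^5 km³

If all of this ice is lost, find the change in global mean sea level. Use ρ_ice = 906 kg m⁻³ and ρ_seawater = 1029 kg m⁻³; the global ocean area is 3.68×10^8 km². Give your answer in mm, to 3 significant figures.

Fenane: ice volume = 8270 km² × 659 m = 5450 km³; 5450 × (906/1029) = 4798 km³ of water.
Koros: 5.29×10^10 m³ × (906/1029) = 4.658×10^10 m³ of water.
Brenos: 3.40×10^5 km³ × (906/1029) = 2.994×10^5 km³ of water.
Total added water ≈ 3.042×10^14 m³ over 3.68×10^14 m² → Δh = 0.827 m = 827 mm.

≈ 827 mm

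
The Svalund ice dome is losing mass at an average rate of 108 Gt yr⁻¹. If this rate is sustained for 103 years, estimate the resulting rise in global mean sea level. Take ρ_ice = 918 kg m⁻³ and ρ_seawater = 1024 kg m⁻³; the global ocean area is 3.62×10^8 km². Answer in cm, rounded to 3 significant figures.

≈ 3.00 cm

Total mass lost = 108 Gt/yr × 103 yr = 1.112×10^4 Gt = 1.112×10^16 kg.
ρ_w = 1024 kg m⁻³, so water volume = 1.112×10^16 / 1024 = 1.086×10^13 m³.
Δh = 1.086×10^13 / 3.62×10^14 = 0.0300 m = 3.00 cm.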